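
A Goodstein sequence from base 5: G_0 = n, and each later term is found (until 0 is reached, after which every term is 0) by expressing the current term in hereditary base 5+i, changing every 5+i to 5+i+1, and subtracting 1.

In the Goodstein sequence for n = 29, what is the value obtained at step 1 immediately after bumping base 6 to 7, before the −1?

[0] 29 ≡ 5^2 + 4 (base 5). Lift 6: 40. −1: 39.
[1] 39 ≡ 6^2 + 3 (base 6). Lift 7: 52. −1: 51.

52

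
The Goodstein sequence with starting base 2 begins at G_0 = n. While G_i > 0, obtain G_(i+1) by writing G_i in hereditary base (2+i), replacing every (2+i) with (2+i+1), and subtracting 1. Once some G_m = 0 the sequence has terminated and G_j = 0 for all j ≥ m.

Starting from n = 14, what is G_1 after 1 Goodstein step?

110

[0] 14 ≡ 2^(2 + 1) + 2^2 + 2 (base 2). Lift 3: 111. −1: 110.
[1] 110 ≡ 3^(3 + 1) + 3^3 + 2 (base 3). Lift 4: 1282. −1: 1281.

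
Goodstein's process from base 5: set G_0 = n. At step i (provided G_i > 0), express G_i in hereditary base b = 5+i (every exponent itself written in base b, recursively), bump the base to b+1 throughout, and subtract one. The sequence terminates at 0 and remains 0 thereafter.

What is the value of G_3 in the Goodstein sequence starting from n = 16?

21

i=0: 16 = 3·5 + 1 (b=5); 5→6: 3·6 + 1 = 19; 19−1 = 18
i=1: 18 = 3·6 (b=6); 6→7: 3·7 = 21; 21−1 = 20
i=2: 20 = 2·7 + 6 (b=7); 7→8: 2·8 + 6 = 22; 22−1 = 21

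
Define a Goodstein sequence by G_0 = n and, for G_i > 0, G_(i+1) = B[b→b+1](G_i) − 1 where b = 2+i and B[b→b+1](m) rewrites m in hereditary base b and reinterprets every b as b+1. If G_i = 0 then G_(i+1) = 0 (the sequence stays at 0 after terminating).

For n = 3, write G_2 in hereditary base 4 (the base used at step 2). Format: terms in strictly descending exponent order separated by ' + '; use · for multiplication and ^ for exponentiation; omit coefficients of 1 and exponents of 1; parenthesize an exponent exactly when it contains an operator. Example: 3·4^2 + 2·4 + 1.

(0) 3|_2 = 2 + 1 ↦ 3 + 1|_3 = 4 ⇒ 3
(1) 3|_3 = 3 ↦ 4|_4 = 4 ⇒ 3

3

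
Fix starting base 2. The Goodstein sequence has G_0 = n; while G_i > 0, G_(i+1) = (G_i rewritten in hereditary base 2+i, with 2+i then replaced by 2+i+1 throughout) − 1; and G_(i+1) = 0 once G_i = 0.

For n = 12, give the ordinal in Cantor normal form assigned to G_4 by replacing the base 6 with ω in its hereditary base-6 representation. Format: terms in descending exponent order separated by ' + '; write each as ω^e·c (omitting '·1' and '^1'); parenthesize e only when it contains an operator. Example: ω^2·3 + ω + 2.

ω^(ω + 1) + ω^2·2 + ω + 5

(0) 12|_2 = 2^(2 + 1) + 2^2 ↦ 3^(3 + 1) + 3^3|_3 = 108 ⇒ 107
(1) 107|_3 = 3^(3 + 1) + 2·3^2 + 2·3 + 2 ↦ 4^(4 + 1) + 2·4^2 + 2·4 + 2|_4 = 1066 ⇒ 1065
(2) 1065|_4 = 4^(4 + 1) + 2·4^2 + 2·4 + 1 ↦ 5^(5 + 1) + 2·5^2 + 2·5 + 1|_5 = 15686 ⇒ 15685
(3) 15685|_5 = 5^(5 + 1) + 2·5^2 + 2·5 ↦ 6^(6 + 1) + 2·6^2 + 2·6|_6 = 280020 ⇒ 280019
(4) 280019|_6 = 6^(6 + 1) + 2·6^2 + 6 + 5 ↦ 7^(7 + 1) + 2·7^2 + 7 + 5|_7 = 5764911 ⇒ 5764910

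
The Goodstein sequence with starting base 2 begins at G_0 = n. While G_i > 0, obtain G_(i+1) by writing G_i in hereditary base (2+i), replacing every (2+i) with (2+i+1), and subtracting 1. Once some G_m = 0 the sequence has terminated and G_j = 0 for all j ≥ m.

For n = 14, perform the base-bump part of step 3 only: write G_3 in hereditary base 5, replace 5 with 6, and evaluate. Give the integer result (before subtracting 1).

14 —HB2→ 2^(2 + 1) + 2^2 + 2 —bump→ 3^(3 + 1) + 3^3 + 3 = 111 —(−1)→ 110
110 —HB3→ 3^(3 + 1) + 3^3 + 2 —bump→ 4^(4 + 1) + 4^4 + 2 = 1282 —(−1)→ 1281
1281 —HB4→ 4^(4 + 1) + 4^4 + 1 —bump→ 5^(5 + 1) + 5^5 + 1 = 18751 —(−1)→ 18750

326592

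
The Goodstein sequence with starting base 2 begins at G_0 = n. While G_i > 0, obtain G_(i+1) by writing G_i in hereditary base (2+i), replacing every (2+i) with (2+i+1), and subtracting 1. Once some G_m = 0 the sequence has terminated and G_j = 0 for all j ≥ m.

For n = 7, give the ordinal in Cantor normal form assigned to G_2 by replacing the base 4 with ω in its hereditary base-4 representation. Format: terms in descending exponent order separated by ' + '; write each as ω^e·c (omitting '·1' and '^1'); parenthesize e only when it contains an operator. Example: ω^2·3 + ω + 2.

i=0: 7 = 2^2 + 2 + 1 (b=2); 2→3: 3^3 + 3 + 1 = 31; 31−1 = 30
i=1: 30 = 3^3 + 3 (b=3); 3→4: 4^4 + 4 = 260; 260−1 = 259
i=2: 259 = 4^4 + 3 (b=4); 4→5: 5^5 + 3 = 3128; 3128−1 = 3127

ω^ω + 3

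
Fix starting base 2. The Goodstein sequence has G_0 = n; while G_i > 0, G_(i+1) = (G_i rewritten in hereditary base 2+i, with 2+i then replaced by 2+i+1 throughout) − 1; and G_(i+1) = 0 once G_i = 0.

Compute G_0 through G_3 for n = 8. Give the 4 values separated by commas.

[0] 8 ≡ 2^(2 + 1) (base 2). Lift 3: 81. −1: 80.
[1] 80 ≡ 2·3^3 + 2·3^2 + 2·3 + 2 (base 3). Lift 4: 554. −1: 553.
[2] 553 ≡ 2·4^4 + 2·4^2 + 2·4 + 1 (base 4). Lift 5: 6311. −1: 6310.

8, 80, 553, 6310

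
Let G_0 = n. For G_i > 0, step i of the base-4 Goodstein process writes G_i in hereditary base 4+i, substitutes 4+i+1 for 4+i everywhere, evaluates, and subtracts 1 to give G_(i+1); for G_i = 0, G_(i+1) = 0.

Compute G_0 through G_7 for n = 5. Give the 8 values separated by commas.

5, 5, 5, 4, 3, 2, 1, 0

step 0: 5 = 4 + 1; sub 5 for 4: 5 + 1; = 6; G_1 = 6−1 = 5
step 1: 5 = 5; sub 6 for 5: 6; = 6; G_2 = 6−1 = 5
step 2: 5 = 5; sub 7 for 6: 5; = 5; G_3 = 5−1 = 4
step 3: 4 = 4; sub 8 for 7: 4; = 4; G_4 = 4−1 = 3
step 4: 3 = 3; sub 9 for 8: 3; = 3; G_5 = 3−1 = 2
step 5: 2 = 2; sub 10 for 9: 2; = 2; G_6 = 2−1 = 1
step 6: 1 = 1; sub 11 for 10: 1; = 1; G_7 = 1−1 = 0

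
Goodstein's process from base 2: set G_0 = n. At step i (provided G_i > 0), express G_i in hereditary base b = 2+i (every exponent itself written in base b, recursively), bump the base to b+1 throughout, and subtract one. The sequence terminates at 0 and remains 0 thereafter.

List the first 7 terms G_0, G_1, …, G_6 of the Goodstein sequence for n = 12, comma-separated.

12, 107, 1065, 15685, 280019, 5764910, 134217867

base 2: 12 = 2^(2 + 1) + 2^2; at 3: 3^(3 + 1) + 3^3 = 108; next = 107
base 3: 107 = 3^(3 + 1) + 2·3^2 + 2·3 + 2; at 4: 4^(4 + 1) + 2·4^2 + 2·4 + 2 = 1066; next = 1065
base 4: 1065 = 4^(4 + 1) + 2·4^2 + 2·4 + 1; at 5: 5^(5 + 1) + 2·5^2 + 2·5 + 1 = 15686; next = 15685
base 5: 15685 = 5^(5 + 1) + 2·5^2 + 2·5; at 6: 6^(6 + 1) + 2·6^2 + 2·6 = 280020; next = 280019
base 6: 280019 = 6^(6 + 1) + 2·6^2 + 6 + 5; at 7: 7^(7 + 1) + 2·7^2 + 7 + 5 = 5764911; next = 5764910
base 7: 5764910 = 7^(7 + 1) + 2·7^2 + 7 + 4; at 8: 8^(8 + 1) + 2·8^2 + 8 + 4 = 134217868; next = 134217867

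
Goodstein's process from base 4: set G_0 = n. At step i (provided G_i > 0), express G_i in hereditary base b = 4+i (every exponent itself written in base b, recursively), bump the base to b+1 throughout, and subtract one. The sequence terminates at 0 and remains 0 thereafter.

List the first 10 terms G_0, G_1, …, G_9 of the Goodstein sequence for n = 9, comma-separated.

G_0 = 9. HB_4(9) = 2·4 + 1. Bump = 11. G_1 = 10.
G_1 = 10. HB_5(10) = 2·5. Bump = 12. G_2 = 11.
G_2 = 11. HB_6(11) = 6 + 5. Bump = 12. G_3 = 11.
G_3 = 11. HB_7(11) = 7 + 4. Bump = 12. G_4 = 11.
G_4 = 11. HB_8(11) = 8 + 3. Bump = 12. G_5 = 11.
G_5 = 11. HB_9(11) = 9 + 2. Bump = 12. G_6 = 11.
G_6 = 11. HB_10(11) = 10 + 1. Bump = 12. G_7 = 11.
G_7 = 11. HB_11(11) = 11. Bump = 12. G_8 = 11.
G_8 = 11. HB_12(11) = 11. Bump = 11. G_9 = 10.

9, 10, 11, 11, 11, 11, 11, 11, 11, 10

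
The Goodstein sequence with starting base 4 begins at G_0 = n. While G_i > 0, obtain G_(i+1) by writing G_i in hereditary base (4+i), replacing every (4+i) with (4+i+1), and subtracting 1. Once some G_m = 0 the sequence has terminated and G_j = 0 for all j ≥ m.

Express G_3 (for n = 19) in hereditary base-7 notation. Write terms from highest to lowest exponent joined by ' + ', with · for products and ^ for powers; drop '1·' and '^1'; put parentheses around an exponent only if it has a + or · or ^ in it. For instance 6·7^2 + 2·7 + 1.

19 —HB4→ 4^2 + 3 —bump→ 5^2 + 3 = 28 —(−1)→ 27
27 —HB5→ 5^2 + 2 —bump→ 6^2 + 2 = 38 —(−1)→ 37
37 —HB6→ 6^2 + 1 —bump→ 7^2 + 1 = 50 —(−1)→ 49
49 —HB7→ 7^2 —bump→ 8^2 = 64 —(−1)→ 63

7^2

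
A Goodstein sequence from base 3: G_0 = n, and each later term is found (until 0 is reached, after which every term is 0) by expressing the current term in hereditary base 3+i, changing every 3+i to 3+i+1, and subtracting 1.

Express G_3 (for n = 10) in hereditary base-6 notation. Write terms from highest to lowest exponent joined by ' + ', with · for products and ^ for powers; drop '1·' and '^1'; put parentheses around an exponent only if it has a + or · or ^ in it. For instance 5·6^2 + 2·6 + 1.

i=0: 10 = 3^2 + 1 (b=3); 3→4: 4^2 + 1 = 17; 17−1 = 16
i=1: 16 = 4^2 (b=4); 4→5: 5^2 = 25; 25−1 = 24
i=2: 24 = 4·5 + 4 (b=5); 5→6: 4·6 + 4 = 28; 28−1 = 27
i=3: 27 = 4·6 + 3 (b=6); 6→7: 4·7 + 3 = 31; 31−1 = 30

4·6 + 3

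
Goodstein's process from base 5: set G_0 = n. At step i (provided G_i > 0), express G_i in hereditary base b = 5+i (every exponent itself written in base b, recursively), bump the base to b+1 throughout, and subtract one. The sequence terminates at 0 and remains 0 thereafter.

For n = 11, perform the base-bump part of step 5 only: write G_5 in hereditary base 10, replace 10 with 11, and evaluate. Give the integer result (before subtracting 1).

14

(0) 11|_5 = 2·5 + 1 ↦ 2·6 + 1|_6 = 13 ⇒ 12
(1) 12|_6 = 2·6 ↦ 2·7|_7 = 14 ⇒ 13
(2) 13|_7 = 7 + 6 ↦ 8 + 6|_8 = 14 ⇒ 13
(3) 13|_8 = 8 + 5 ↦ 9 + 5|_9 = 14 ⇒ 13
(4) 13|_9 = 9 + 4 ↦ 10 + 4|_10 = 14 ⇒ 13
(5) 13|_10 = 10 + 3 ↦ 11 + 3|_11 = 14 ⇒ 13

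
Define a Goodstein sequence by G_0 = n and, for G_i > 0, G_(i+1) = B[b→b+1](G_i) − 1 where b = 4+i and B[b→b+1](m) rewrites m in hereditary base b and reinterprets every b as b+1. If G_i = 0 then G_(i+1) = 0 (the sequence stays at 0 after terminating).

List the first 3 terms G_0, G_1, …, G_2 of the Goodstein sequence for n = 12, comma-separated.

base 4: 12 = 3·4; at 5: 3·5 = 15; next = 14
base 5: 14 = 2·5 + 4; at 6: 2·6 + 4 = 16; next = 15

12, 14, 15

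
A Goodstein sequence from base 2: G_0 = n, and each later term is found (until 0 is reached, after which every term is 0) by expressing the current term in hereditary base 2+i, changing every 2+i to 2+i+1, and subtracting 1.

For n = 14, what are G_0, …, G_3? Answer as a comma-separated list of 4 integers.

14, 110, 1281, 18750

base 2: 14 = 2^(2 + 1) + 2^2 + 2; at 3: 3^(3 + 1) + 3^3 + 3 = 111; next = 110
base 3: 110 = 3^(3 + 1) + 3^3 + 2; at 4: 4^(4 + 1) + 4^4 + 2 = 1282; next = 1281
base 4: 1281 = 4^(4 + 1) + 4^4 + 1; at 5: 5^(5 + 1) + 5^5 + 1 = 18751; next = 18750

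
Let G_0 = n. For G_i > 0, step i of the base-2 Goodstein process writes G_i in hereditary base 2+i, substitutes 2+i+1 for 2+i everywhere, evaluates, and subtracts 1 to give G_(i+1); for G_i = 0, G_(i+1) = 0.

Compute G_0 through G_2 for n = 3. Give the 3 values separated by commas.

3, 3, 3

G_0 = 3. HB_2(3) = 2 + 1. Bump = 4. G_1 = 3.
G_1 = 3. HB_3(3) = 3. Bump = 4. G_2 = 3.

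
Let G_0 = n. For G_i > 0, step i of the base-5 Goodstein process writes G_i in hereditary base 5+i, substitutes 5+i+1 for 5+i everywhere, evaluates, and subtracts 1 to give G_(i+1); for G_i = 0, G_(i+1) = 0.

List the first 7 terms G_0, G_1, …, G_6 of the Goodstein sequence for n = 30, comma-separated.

30, 41, 53, 67, 83, 101, 121

G_0 = 30. HB_5(30) = 5^2 + 5. Bump = 42. G_1 = 41.
G_1 = 41. HB_6(41) = 6^2 + 5. Bump = 54. G_2 = 53.
G_2 = 53. HB_7(53) = 7^2 + 4. Bump = 68. G_3 = 67.
G_3 = 67. HB_8(67) = 8^2 + 3. Bump = 84. G_4 = 83.
G_4 = 83. HB_9(83) = 9^2 + 2. Bump = 102. G_5 = 101.
G_5 = 101. HB_10(101) = 10^2 + 1. Bump = 122. G_6 = 121.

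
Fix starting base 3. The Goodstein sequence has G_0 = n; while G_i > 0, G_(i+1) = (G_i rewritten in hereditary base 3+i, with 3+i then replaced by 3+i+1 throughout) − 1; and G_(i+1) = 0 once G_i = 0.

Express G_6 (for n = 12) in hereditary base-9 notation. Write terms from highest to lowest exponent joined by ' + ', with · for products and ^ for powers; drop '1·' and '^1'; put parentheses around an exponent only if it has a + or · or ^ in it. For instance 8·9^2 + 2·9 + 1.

G_0=12  [base 3] 3^2 + 3  →[3↦4]→  4^2 + 4 = 20  −1 ⇒ G_1=19
G_1=19  [base 4] 4^2 + 3  →[4↦5]→  5^2 + 3 = 28  −1 ⇒ G_2=27
G_2=27  [base 5] 5^2 + 2  →[5↦6]→  6^2 + 2 = 38  −1 ⇒ G_3=37
G_3=37  [base 6] 6^2 + 1  →[6↦7]→  7^2 + 1 = 50  −1 ⇒ G_4=49
G_4=49  [base 7] 7^2  →[7↦8]→  8^2 = 64  −1 ⇒ G_5=63
G_5=63  [base 8] 7·8 + 7  →[8↦9]→  7·9 + 7 = 70  −1 ⇒ G_6=69
G_6=69  [base 9] 7·9 + 6  →[9↦10]→  7·10 + 6 = 76  −1 ⇒ G_7=75

7·9 + 6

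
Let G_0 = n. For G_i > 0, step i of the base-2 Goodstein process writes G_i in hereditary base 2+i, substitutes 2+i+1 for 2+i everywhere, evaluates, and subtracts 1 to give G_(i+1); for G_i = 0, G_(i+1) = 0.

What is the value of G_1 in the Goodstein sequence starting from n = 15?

[0] 15 ≡ 2^(2 + 1) + 2^2 + 2 + 1 (base 2). Lift 3: 112. −1: 111.
[1] 111 ≡ 3^(3 + 1) + 3^3 + 3 (base 3). Lift 4: 1284. −1: 1283.

111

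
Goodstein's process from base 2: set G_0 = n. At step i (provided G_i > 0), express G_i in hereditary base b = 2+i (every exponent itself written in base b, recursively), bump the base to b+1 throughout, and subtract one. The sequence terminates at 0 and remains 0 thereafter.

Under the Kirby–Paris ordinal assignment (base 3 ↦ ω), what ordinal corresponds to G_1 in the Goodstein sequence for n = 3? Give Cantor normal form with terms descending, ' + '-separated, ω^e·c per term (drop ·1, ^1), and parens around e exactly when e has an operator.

ω

G_0=3  [base 2] 2 + 1  →[2↦3]→  3 + 1 = 4  −1 ⇒ G_1=3
G_1=3  [base 3] 3  →[3↦4]→  4 = 4  −1 ⇒ G_2=3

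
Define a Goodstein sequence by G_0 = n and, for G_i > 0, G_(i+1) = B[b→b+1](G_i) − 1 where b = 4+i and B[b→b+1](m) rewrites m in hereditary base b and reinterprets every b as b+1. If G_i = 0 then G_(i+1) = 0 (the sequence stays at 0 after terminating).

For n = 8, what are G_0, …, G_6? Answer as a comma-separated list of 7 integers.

8, 9, 9, 9, 9, 9, 9

base 4: 8 = 2·4; at 5: 2·5 = 10; next = 9
base 5: 9 = 5 + 4; at 6: 6 + 4 = 10; next = 9
base 6: 9 = 6 + 3; at 7: 7 + 3 = 10; next = 9
base 7: 9 = 7 + 2; at 8: 8 + 2 = 10; next = 9
base 8: 9 = 8 + 1; at 9: 9 + 1 = 10; next = 9
base 9: 9 = 9; at 10: 10 = 10; next = 9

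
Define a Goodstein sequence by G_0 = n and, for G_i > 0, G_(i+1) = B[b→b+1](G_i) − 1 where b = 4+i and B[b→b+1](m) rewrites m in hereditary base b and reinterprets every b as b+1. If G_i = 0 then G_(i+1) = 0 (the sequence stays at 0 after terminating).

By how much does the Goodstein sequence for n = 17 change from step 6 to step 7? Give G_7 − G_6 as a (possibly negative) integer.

4

G_0 = 17. HB_4(17) = 4^2 + 1. Bump = 26. G_1 = 25.
G_1 = 25. HB_5(25) = 5^2. Bump = 36. G_2 = 35.
G_2 = 35. HB_6(35) = 5·6 + 5. Bump = 40. G_3 = 39.
G_3 = 39. HB_7(39) = 5·7 + 4. Bump = 44. G_4 = 43.
G_4 = 43. HB_8(43) = 5·8 + 3. Bump = 48. G_5 = 47.
G_5 = 47. HB_9(47) = 5·9 + 2. Bump = 52. G_6 = 51.
G_6 = 51. HB_10(51) = 5·10 + 1. Bump = 56. G_7 = 55.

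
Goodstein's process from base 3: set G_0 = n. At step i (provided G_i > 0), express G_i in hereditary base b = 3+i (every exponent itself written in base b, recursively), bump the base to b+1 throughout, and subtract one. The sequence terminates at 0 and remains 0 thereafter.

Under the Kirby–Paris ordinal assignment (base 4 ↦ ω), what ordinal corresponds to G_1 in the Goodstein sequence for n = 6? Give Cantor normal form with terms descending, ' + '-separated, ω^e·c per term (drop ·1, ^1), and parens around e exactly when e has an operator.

ω + 3

step 0: 6 = 2·3; sub 4 for 3: 2·4; = 8; G_1 = 8−1 = 7
step 1: 7 = 4 + 3; sub 5 for 4: 5 + 3; = 8; G_2 = 8−1 = 7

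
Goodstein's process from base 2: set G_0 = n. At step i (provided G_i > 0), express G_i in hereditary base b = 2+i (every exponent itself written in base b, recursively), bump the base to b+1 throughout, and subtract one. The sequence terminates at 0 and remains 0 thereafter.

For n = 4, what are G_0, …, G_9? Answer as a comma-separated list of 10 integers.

4 —HB2→ 2^2 —bump→ 3^3 = 27 —(−1)→ 26
26 —HB3→ 2·3^2 + 2·3 + 2 —bump→ 2·4^2 + 2·4 + 2 = 42 —(−1)→ 41
41 —HB4→ 2·4^2 + 2·4 + 1 —bump→ 2·5^2 + 2·5 + 1 = 61 —(−1)→ 60
60 —HB5→ 2·5^2 + 2·5 —bump→ 2·6^2 + 2·6 = 84 —(−1)→ 83
83 —HB6→ 2·6^2 + 6 + 5 —bump→ 2·7^2 + 7 + 5 = 110 —(−1)→ 109
109 —HB7→ 2·7^2 + 7 + 4 —bump→ 2·8^2 + 8 + 4 = 140 —(−1)→ 139
139 —HB8→ 2·8^2 + 8 + 3 —bump→ 2·9^2 + 9 + 3 = 174 —(−1)→ 173
173 —HB9→ 2·9^2 + 9 + 2 —bump→ 2·10^2 + 10 + 2 = 212 —(−1)→ 211
211 —HB10→ 2·10^2 + 10 + 1 —bump→ 2·11^2 + 11 + 1 = 254 —(−1)→ 253

4, 26, 41, 60, 83, 109, 139, 173, 211, 253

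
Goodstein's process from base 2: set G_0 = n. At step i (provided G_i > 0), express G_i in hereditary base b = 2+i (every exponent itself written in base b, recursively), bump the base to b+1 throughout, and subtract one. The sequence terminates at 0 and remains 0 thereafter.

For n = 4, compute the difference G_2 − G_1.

15

G_0 = 4. HB_2(4) = 2^2. Bump = 27. G_1 = 26.
G_1 = 26. HB_3(26) = 2·3^2 + 2·3 + 2. Bump = 42. G_2 = 41.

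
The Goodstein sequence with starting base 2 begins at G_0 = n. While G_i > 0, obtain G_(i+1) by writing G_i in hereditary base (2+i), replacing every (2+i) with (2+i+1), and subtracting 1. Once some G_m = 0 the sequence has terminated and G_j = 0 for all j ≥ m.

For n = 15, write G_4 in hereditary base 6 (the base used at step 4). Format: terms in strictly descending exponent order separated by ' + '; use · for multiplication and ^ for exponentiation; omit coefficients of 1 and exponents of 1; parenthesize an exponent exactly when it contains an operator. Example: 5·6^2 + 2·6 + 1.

6^(6 + 1) + 6^6 + 1

15 —HB2→ 2^(2 + 1) + 2^2 + 2 + 1 —bump→ 3^(3 + 1) + 3^3 + 3 + 1 = 112 —(−1)→ 111
111 —HB3→ 3^(3 + 1) + 3^3 + 3 —bump→ 4^(4 + 1) + 4^4 + 4 = 1284 —(−1)→ 1283
1283 —HB4→ 4^(4 + 1) + 4^4 + 3 —bump→ 5^(5 + 1) + 5^5 + 3 = 18753 —(−1)→ 18752
18752 —HB5→ 5^(5 + 1) + 5^5 + 2 —bump→ 6^(6 + 1) + 6^6 + 2 = 326594 —(−1)→ 326593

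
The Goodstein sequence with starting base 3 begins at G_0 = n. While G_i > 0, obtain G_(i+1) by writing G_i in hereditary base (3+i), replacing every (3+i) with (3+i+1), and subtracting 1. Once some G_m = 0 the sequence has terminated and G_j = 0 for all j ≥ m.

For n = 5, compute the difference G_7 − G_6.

[0] 5 ≡ 3 + 2 (base 3). Lift 4: 6. −1: 5.
[1] 5 ≡ 4 + 1 (base 4). Lift 5: 6. −1: 5.
[2] 5 ≡ 5 (base 5). Lift 6: 6. −1: 5.
[3] 5 ≡ 5 (base 6). Lift 7: 5. −1: 4.
[4] 4 ≡ 4 (base 7). Lift 8: 4. −1: 3.
[5] 3 ≡ 3 (base 8). Lift 9: 3. −1: 2.
[6] 2 ≡ 2 (base 9). Lift 10: 2. −1: 1.

-1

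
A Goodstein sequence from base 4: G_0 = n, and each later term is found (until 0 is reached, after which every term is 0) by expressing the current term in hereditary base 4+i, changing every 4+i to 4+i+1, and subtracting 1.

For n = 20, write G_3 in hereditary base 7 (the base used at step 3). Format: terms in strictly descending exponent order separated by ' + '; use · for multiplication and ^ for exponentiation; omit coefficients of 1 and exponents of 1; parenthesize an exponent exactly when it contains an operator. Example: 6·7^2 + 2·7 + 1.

7^2 + 2

base 4: 20 = 4^2 + 4; at 5: 5^2 + 5 = 30; next = 29
base 5: 29 = 5^2 + 4; at 6: 6^2 + 4 = 40; next = 39
base 6: 39 = 6^2 + 3; at 7: 7^2 + 3 = 52; next = 51
base 7: 51 = 7^2 + 2; at 8: 8^2 + 2 = 66; next = 65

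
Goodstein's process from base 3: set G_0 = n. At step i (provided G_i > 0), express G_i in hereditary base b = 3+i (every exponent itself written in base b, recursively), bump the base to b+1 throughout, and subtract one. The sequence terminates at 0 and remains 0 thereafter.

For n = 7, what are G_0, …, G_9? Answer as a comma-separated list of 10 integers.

base 3: 7 = 2·3 + 1; at 4: 2·4 + 1 = 9; next = 8
base 4: 8 = 2·4; at 5: 2·5 = 10; next = 9
base 5: 9 = 5 + 4; at 6: 6 + 4 = 10; next = 9
base 6: 9 = 6 + 3; at 7: 7 + 3 = 10; next = 9
base 7: 9 = 7 + 2; at 8: 8 + 2 = 10; next = 9
base 8: 9 = 8 + 1; at 9: 9 + 1 = 10; next = 9
base 9: 9 = 9; at 10: 10 = 10; next = 9
base 10: 9 = 9; at 11: 9 = 9; next = 8
base 11: 8 = 8; at 12: 8 = 8; next = 7

7, 8, 9, 9, 9, 9, 9, 9, 8, 7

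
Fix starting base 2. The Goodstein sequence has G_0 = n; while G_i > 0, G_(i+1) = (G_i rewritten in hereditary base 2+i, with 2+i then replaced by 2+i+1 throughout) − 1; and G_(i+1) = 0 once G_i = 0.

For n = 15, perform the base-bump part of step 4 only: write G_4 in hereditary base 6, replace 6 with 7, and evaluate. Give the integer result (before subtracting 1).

6588345

G_0 = 15. HB_2(15) = 2^(2 + 1) + 2^2 + 2 + 1. Bump = 112. G_1 = 111.
G_1 = 111. HB_3(111) = 3^(3 + 1) + 3^3 + 3. Bump = 1284. G_2 = 1283.
G_2 = 1283. HB_4(1283) = 4^(4 + 1) + 4^4 + 3. Bump = 18753. G_3 = 18752.
G_3 = 18752. HB_5(18752) = 5^(5 + 1) + 5^5 + 2. Bump = 326594. G_4 = 326593.
G_4 = 326593. HB_6(326593) = 6^(6 + 1) + 6^6 + 1. Bump = 6588345. G_5 = 6588344.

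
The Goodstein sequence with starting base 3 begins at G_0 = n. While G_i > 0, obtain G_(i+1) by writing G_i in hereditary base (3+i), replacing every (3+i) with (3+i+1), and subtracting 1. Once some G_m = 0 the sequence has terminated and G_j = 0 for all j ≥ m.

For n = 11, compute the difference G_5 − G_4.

4

G_0 = 11. HB_3(11) = 3^2 + 2. Bump = 18. G_1 = 17.
G_1 = 17. HB_4(17) = 4^2 + 1. Bump = 26. G_2 = 25.
G_2 = 25. HB_5(25) = 5^2. Bump = 36. G_3 = 35.
G_3 = 35. HB_6(35) = 5·6 + 5. Bump = 40. G_4 = 39.
G_4 = 39. HB_7(39) = 5·7 + 4. Bump = 44. G_5 = 43.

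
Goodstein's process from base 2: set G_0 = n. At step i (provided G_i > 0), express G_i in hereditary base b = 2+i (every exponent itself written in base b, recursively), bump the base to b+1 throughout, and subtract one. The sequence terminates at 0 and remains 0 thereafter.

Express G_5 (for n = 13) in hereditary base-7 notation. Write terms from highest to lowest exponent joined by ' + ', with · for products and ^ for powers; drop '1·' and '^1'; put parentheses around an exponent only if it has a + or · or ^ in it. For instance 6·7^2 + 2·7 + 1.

7^(7 + 1) + 3·7^3 + 3·7^2 + 3·7

[0] 13 ≡ 2^(2 + 1) + 2^2 + 1 (base 2). Lift 3: 109. −1: 108.
[1] 108 ≡ 3^(3 + 1) + 3^3 (base 3). Lift 4: 1280. −1: 1279.
[2] 1279 ≡ 4^(4 + 1) + 3·4^3 + 3·4^2 + 3·4 + 3 (base 4). Lift 5: 16093. −1: 16092.
[3] 16092 ≡ 5^(5 + 1) + 3·5^3 + 3·5^2 + 3·5 + 2 (base 5). Lift 6: 280712. −1: 280711.
[4] 280711 ≡ 6^(6 + 1) + 3·6^3 + 3·6^2 + 3·6 + 1 (base 6). Lift 7: 5765999. −1: 5765998.
[5] 5765998 ≡ 7^(7 + 1) + 3·7^3 + 3·7^2 + 3·7 (base 7). Lift 8: 134219480. −1: 134219479.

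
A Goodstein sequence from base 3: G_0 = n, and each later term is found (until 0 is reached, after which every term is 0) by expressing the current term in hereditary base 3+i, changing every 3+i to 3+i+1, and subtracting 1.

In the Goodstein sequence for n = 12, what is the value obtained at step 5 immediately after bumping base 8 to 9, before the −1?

step 0: 12 = 3^2 + 3; sub 4 for 3: 4^2 + 4; = 20; G_1 = 20−1 = 19
step 1: 19 = 4^2 + 3; sub 5 for 4: 5^2 + 3; = 28; G_2 = 28−1 = 27
step 2: 27 = 5^2 + 2; sub 6 for 5: 6^2 + 2; = 38; G_3 = 38−1 = 37
step 3: 37 = 6^2 + 1; sub 7 for 6: 7^2 + 1; = 50; G_4 = 50−1 = 49
step 4: 49 = 7^2; sub 8 for 7: 8^2; = 64; G_5 = 64−1 = 63
step 5: 63 = 7·8 + 7; sub 9 for 8: 7·9 + 7; = 70; G_6 = 70−1 = 69

70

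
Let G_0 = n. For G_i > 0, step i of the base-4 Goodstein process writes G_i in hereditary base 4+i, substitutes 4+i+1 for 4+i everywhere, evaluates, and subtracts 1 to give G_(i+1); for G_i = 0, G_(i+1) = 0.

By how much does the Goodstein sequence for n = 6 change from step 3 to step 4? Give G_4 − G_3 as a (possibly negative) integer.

-1

i=0: 6 = 4 + 2 (b=4); 4→5: 5 + 2 = 7; 7−1 = 6
i=1: 6 = 5 + 1 (b=5); 5→6: 6 + 1 = 7; 7−1 = 6
i=2: 6 = 6 (b=6); 6→7: 7 = 7; 7−1 = 6
i=3: 6 = 6 (b=7); 7→8: 6 = 6; 6−1 = 5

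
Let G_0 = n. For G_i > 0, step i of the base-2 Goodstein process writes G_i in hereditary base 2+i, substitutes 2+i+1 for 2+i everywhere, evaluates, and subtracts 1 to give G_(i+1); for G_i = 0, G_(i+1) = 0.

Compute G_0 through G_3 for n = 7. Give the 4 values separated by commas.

7, 30, 259, 3127

G_0 = 7. HB_2(7) = 2^2 + 2 + 1. Bump = 31. G_1 = 30.
G_1 = 30. HB_3(30) = 3^3 + 3. Bump = 260. G_2 = 259.
G_2 = 259. HB_4(259) = 4^4 + 3. Bump = 3128. G_3 = 3127.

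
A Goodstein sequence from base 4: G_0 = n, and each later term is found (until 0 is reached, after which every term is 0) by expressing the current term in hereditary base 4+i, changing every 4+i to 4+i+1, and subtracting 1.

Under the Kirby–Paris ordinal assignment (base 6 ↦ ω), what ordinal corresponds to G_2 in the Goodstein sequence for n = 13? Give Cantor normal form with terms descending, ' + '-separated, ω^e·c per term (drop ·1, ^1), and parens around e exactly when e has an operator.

G_0 = 13. HB_4(13) = 3·4 + 1. Bump = 16. G_1 = 15.
G_1 = 15. HB_5(15) = 3·5. Bump = 18. G_2 = 17.

ω·2 + 5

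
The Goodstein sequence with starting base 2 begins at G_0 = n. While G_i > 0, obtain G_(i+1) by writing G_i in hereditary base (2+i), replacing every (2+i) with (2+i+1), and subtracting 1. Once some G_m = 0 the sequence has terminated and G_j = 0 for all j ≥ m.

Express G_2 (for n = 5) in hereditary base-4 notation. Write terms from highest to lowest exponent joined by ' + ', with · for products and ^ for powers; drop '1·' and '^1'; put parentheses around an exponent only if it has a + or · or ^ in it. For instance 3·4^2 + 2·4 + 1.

base 2: 5 = 2^2 + 1; at 3: 3^3 + 1 = 28; next = 27
base 3: 27 = 3^3; at 4: 4^4 = 256; next = 255

3·4^3 + 3·4^2 + 3·4 + 3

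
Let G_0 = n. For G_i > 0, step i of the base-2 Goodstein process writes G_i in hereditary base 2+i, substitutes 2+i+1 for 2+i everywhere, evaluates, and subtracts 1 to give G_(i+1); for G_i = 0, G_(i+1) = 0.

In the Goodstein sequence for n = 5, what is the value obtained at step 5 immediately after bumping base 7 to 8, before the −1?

1752

[0] 5 ≡ 2^2 + 1 (base 2). Lift 3: 28. −1: 27.
[1] 27 ≡ 3^3 (base 3). Lift 4: 256. −1: 255.
[2] 255 ≡ 3·4^3 + 3·4^2 + 3·4 + 3 (base 4). Lift 5: 468. −1: 467.
[3] 467 ≡ 3·5^3 + 3·5^2 + 3·5 + 2 (base 5). Lift 6: 776. −1: 775.
[4] 775 ≡ 3·6^3 + 3·6^2 + 3·6 + 1 (base 6). Lift 7: 1198. −1: 1197.
[5] 1197 ≡ 3·7^3 + 3·7^2 + 3·7 (base 7). Lift 8: 1752. −1: 1751.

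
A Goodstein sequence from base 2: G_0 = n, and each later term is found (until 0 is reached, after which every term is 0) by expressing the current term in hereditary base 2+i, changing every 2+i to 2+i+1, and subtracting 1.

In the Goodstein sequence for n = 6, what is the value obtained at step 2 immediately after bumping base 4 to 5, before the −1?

step 0: 6 = 2^2 + 2; sub 3 for 2: 3^3 + 3; = 30; G_1 = 30−1 = 29
step 1: 29 = 3^3 + 2; sub 4 for 3: 4^4 + 2; = 258; G_2 = 258−1 = 257
step 2: 257 = 4^4 + 1; sub 5 for 4: 5^5 + 1; = 3126; G_3 = 3126−1 = 3125

3126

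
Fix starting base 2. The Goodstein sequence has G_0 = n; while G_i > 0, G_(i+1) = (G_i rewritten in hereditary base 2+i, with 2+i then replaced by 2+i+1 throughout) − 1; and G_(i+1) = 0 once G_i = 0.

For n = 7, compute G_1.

i=0: 7 = 2^2 + 2 + 1 (b=2); 2→3: 3^3 + 3 + 1 = 31; 31−1 = 30
i=1: 30 = 3^3 + 3 (b=3); 3→4: 4^4 + 4 = 260; 260−1 = 259

30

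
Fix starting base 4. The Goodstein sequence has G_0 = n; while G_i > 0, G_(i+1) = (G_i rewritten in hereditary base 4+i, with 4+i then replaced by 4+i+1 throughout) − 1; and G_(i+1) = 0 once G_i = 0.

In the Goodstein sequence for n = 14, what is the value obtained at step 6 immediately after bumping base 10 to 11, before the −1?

(0) 14|_4 = 3·4 + 2 ↦ 3·5 + 2|_5 = 17 ⇒ 16
(1) 16|_5 = 3·5 + 1 ↦ 3·6 + 1|_6 = 19 ⇒ 18
(2) 18|_6 = 3·6 ↦ 3·7|_7 = 21 ⇒ 20
(3) 20|_7 = 2·7 + 6 ↦ 2·8 + 6|_8 = 22 ⇒ 21
(4) 21|_8 = 2·8 + 5 ↦ 2·9 + 5|_9 = 23 ⇒ 22
(5) 22|_9 = 2·9 + 4 ↦ 2·10 + 4|_10 = 24 ⇒ 23

25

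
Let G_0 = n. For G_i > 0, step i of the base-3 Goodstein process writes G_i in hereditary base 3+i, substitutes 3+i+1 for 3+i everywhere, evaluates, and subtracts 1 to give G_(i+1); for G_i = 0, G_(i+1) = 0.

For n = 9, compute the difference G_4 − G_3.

2

i=0: 9 = 3^2 (b=3); 3→4: 4^2 = 16; 16−1 = 15
i=1: 15 = 3·4 + 3 (b=4); 4→5: 3·5 + 3 = 18; 18−1 = 17
i=2: 17 = 3·5 + 2 (b=5); 5→6: 3·6 + 2 = 20; 20−1 = 19
i=3: 19 = 3·6 + 1 (b=6); 6→7: 3·7 + 1 = 22; 22−1 = 21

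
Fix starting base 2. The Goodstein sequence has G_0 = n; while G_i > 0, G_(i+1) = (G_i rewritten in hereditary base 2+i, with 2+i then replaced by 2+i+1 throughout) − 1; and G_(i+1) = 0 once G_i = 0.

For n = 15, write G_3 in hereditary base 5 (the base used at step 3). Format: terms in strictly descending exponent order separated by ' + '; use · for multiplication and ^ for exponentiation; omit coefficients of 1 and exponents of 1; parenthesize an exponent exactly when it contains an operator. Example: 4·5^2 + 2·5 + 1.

i=0: 15 = 2^(2 + 1) + 2^2 + 2 + 1 (b=2); 2→3: 3^(3 + 1) + 3^3 + 3 + 1 = 112; 112−1 = 111
i=1: 111 = 3^(3 + 1) + 3^3 + 3 (b=3); 3→4: 4^(4 + 1) + 4^4 + 4 = 1284; 1284−1 = 1283
i=2: 1283 = 4^(4 + 1) + 4^4 + 3 (b=4); 4→5: 5^(5 + 1) + 5^5 + 3 = 18753; 18753−1 = 18752

5^(5 + 1) + 5^5 + 2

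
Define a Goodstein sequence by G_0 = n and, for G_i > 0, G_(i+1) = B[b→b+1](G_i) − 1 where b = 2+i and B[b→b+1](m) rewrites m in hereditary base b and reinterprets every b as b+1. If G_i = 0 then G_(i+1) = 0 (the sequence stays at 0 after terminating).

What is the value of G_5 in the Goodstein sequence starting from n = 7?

823543

[0] 7 ≡ 2^2 + 2 + 1 (base 2). Lift 3: 31. −1: 30.
[1] 30 ≡ 3^3 + 3 (base 3). Lift 4: 260. −1: 259.
[2] 259 ≡ 4^4 + 3 (base 4). Lift 5: 3128. −1: 3127.
[3] 3127 ≡ 5^5 + 2 (base 5). Lift 6: 46658. −1: 46657.
[4] 46657 ≡ 6^6 + 1 (base 6). Lift 7: 823544. −1: 823543.
[5] 823543 ≡ 7^7 (base 7). Lift 8: 16777216. −1: 16777215.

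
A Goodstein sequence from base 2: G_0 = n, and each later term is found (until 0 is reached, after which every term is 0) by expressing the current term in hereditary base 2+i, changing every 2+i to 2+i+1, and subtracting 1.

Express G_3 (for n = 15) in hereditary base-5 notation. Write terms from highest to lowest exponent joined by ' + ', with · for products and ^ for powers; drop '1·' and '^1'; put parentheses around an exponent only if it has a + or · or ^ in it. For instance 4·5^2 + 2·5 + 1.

[0] 15 ≡ 2^(2 + 1) + 2^2 + 2 + 1 (base 2). Lift 3: 112. −1: 111.
[1] 111 ≡ 3^(3 + 1) + 3^3 + 3 (base 3). Lift 4: 1284. −1: 1283.
[2] 1283 ≡ 4^(4 + 1) + 4^4 + 3 (base 4). Lift 5: 18753. −1: 18752.
[3] 18752 ≡ 5^(5 + 1) + 5^5 + 2 (base 5). Lift 6: 326594. −1: 326593.

5^(5 + 1) + 5^5 + 2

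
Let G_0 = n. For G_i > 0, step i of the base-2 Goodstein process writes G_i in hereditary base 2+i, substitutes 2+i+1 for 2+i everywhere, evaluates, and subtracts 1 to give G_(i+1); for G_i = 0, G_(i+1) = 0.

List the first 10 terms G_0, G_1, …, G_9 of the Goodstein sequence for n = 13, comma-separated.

13 —HB2→ 2^(2 + 1) + 2^2 + 1 —bump→ 3^(3 + 1) + 3^3 + 1 = 109 —(−1)→ 108
108 —HB3→ 3^(3 + 1) + 3^3 —bump→ 4^(4 + 1) + 4^4 = 1280 —(−1)→ 1279
1279 —HB4→ 4^(4 + 1) + 3·4^3 + 3·4^2 + 3·4 + 3 —bump→ 5^(5 + 1) + 3·5^3 + 3·5^2 + 3·5 + 3 = 16093 —(−1)→ 16092
16092 —HB5→ 5^(5 + 1) + 3·5^3 + 3·5^2 + 3·5 + 2 —bump→ 6^(6 + 1) + 3·6^3 + 3·6^2 + 3·6 + 2 = 280712 —(−1)→ 280711
280711 —HB6→ 6^(6 + 1) + 3·6^3 + 3·6^2 + 3·6 + 1 —bump→ 7^(7 + 1) + 3·7^3 + 3·7^2 + 3·7 + 1 = 5765999 —(−1)→ 5765998
5765998 —HB7→ 7^(7 + 1) + 3·7^3 + 3·7^2 + 3·7 —bump→ 8^(8 + 1) + 3·8^3 + 3·8^2 + 3·8 = 134219480 —(−1)→ 134219479
134219479 —HB8→ 8^(8 + 1) + 3·8^3 + 3·8^2 + 2·8 + 7 —bump→ 9^(9 + 1) + 3·9^3 + 3·9^2 + 2·9 + 7 = 3486786856 —(−1)→ 3486786855
3486786855 —HB9→ 9^(9 + 1) + 3·9^3 + 3·9^2 + 2·9 + 6 —bump→ 10^(10 + 1) + 3·10^3 + 3·10^2 + 2·10 + 6 = 100000003326 —(−1)→ 100000003325
100000003325 —HB10→ 10^(10 + 1) + 3·10^3 + 3·10^2 + 2·10 + 5 —bump→ 11^(11 + 1) + 3·11^3 + 3·11^2 + 2·11 + 5 = 3138428381104 —(−1)→ 3138428381103

13, 108, 1279, 16092, 280711, 5765998, 134219479, 3486786855, 100000003325, 3138428381103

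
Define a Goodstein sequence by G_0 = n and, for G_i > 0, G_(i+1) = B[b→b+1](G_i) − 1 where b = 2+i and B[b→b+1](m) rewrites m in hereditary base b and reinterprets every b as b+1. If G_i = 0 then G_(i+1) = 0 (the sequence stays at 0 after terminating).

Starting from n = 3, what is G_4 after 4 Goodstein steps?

1

3 —HB2→ 2 + 1 —bump→ 3 + 1 = 4 —(−1)→ 3
3 —HB3→ 3 —bump→ 4 = 4 —(−1)→ 3
3 —HB4→ 3 —bump→ 3 = 3 —(−1)→ 2
2 —HB5→ 2 —bump→ 2 = 2 —(−1)→ 1
1 —HB6→ 1 —bump→ 1 = 1 —(−1)→ 0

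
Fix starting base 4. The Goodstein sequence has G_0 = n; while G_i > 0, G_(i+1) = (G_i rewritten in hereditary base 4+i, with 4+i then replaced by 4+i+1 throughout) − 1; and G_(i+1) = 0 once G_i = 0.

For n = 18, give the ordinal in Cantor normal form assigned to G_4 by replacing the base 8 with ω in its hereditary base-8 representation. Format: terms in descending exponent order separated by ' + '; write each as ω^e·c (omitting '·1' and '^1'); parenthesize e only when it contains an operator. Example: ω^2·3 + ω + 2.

ω·6 + 5

step 0: 18 = 4^2 + 2; sub 5 for 4: 5^2 + 2; = 27; G_1 = 27−1 = 26
step 1: 26 = 5^2 + 1; sub 6 for 5: 6^2 + 1; = 37; G_2 = 37−1 = 36
step 2: 36 = 6^2; sub 7 for 6: 7^2; = 49; G_3 = 49−1 = 48
step 3: 48 = 6·7 + 6; sub 8 for 7: 6·8 + 6; = 54; G_4 = 54−1 = 53
step 4: 53 = 6·8 + 5; sub 9 for 8: 6·9 + 5; = 59; G_5 = 59−1 = 58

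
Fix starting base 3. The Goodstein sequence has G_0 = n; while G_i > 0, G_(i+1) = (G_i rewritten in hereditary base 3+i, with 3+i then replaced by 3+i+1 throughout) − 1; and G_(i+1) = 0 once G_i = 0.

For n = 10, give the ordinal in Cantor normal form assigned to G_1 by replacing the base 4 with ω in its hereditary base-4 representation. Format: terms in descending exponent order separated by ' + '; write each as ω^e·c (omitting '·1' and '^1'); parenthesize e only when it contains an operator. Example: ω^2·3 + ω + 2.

(0) 10|_3 = 3^2 + 1 ↦ 4^2 + 1|_4 = 17 ⇒ 16
(1) 16|_4 = 4^2 ↦ 5^2|_5 = 25 ⇒ 24

ω^2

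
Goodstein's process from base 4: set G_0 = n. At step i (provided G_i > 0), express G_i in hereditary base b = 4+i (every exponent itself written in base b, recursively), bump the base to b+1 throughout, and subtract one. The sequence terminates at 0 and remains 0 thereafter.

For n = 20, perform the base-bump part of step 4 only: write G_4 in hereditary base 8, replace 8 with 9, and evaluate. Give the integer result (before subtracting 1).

82

20 —HB4→ 4^2 + 4 —bump→ 5^2 + 5 = 30 —(−1)→ 29
29 —HB5→ 5^2 + 4 —bump→ 6^2 + 4 = 40 —(−1)→ 39
39 —HB6→ 6^2 + 3 —bump→ 7^2 + 3 = 52 —(−1)→ 51
51 —HB7→ 7^2 + 2 —bump→ 8^2 + 2 = 66 —(−1)→ 65
65 —HB8→ 8^2 + 1 —bump→ 9^2 + 1 = 82 —(−1)→ 81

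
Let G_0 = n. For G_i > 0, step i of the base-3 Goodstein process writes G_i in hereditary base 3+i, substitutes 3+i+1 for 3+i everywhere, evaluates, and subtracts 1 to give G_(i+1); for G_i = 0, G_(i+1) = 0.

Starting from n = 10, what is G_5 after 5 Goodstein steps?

(0) 10|_3 = 3^2 + 1 ↦ 4^2 + 1|_4 = 17 ⇒ 16
(1) 16|_4 = 4^2 ↦ 5^2|_5 = 25 ⇒ 24
(2) 24|_5 = 4·5 + 4 ↦ 4·6 + 4|_6 = 28 ⇒ 27
(3) 27|_6 = 4·6 + 3 ↦ 4·7 + 3|_7 = 31 ⇒ 30
(4) 30|_7 = 4·7 + 2 ↦ 4·8 + 2|_8 = 34 ⇒ 33
(5) 33|_8 = 4·8 + 1 ↦ 4·9 + 1|_9 = 37 ⇒ 36

33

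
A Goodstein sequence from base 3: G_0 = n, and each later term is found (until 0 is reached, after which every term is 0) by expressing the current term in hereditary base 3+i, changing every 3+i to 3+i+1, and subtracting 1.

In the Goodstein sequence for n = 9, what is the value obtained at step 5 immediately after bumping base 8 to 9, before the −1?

base 3: 9 = 3^2; at 4: 4^2 = 16; next = 15
base 4: 15 = 3·4 + 3; at 5: 3·5 + 3 = 18; next = 17
base 5: 17 = 3·5 + 2; at 6: 3·6 + 2 = 20; next = 19
base 6: 19 = 3·6 + 1; at 7: 3·7 + 1 = 22; next = 21
base 7: 21 = 3·7; at 8: 3·8 = 24; next = 23
base 8: 23 = 2·8 + 7; at 9: 2·9 + 7 = 25; next = 24

25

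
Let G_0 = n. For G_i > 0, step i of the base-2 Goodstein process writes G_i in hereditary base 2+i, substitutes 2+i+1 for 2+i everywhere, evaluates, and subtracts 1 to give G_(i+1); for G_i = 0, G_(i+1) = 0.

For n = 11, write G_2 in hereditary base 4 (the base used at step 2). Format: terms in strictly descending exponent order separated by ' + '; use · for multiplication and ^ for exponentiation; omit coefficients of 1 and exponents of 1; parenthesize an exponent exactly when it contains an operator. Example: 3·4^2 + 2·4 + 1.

4^(4 + 1) + 3

[0] 11 ≡ 2^(2 + 1) + 2 + 1 (base 2). Lift 3: 85. −1: 84.
[1] 84 ≡ 3^(3 + 1) + 3 (base 3). Lift 4: 1028. −1: 1027.
[2] 1027 ≡ 4^(4 + 1) + 3 (base 4). Lift 5: 15628. −1: 15627.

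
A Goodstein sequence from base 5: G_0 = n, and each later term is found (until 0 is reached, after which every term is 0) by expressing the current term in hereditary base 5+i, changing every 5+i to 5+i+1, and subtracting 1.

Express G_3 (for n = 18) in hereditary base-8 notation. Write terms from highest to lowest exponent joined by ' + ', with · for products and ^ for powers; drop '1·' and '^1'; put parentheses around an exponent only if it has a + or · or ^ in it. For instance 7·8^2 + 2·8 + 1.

step 0: 18 = 3·5 + 3; sub 6 for 5: 3·6 + 3; = 21; G_1 = 21−1 = 20
step 1: 20 = 3·6 + 2; sub 7 for 6: 3·7 + 2; = 23; G_2 = 23−1 = 22
step 2: 22 = 3·7 + 1; sub 8 for 7: 3·8 + 1; = 25; G_3 = 25−1 = 24
step 3: 24 = 3·8; sub 9 for 8: 3·9; = 27; G_4 = 27−1 = 26

3·8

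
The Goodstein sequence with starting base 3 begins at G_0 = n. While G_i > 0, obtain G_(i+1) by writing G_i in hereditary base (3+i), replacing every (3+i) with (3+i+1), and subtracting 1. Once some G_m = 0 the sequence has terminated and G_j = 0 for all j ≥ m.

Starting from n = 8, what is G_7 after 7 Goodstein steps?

step 0: 8 = 2·3 + 2; sub 4 for 3: 2·4 + 2; = 10; G_1 = 10−1 = 9
step 1: 9 = 2·4 + 1; sub 5 for 4: 2·5 + 1; = 11; G_2 = 11−1 = 10
step 2: 10 = 2·5; sub 6 for 5: 2·6; = 12; G_3 = 12−1 = 11
step 3: 11 = 6 + 5; sub 7 for 6: 7 + 5; = 12; G_4 = 12−1 = 11
step 4: 11 = 7 + 4; sub 8 for 7: 8 + 4; = 12; G_5 = 12−1 = 11
step 5: 11 = 8 + 3; sub 9 for 8: 9 + 3; = 12; G_6 = 12−1 = 11
step 6: 11 = 9 + 2; sub 10 for 9: 10 + 2; = 12; G_7 = 12−1 = 11
step 7: 11 = 10 + 1; sub 11 for 10: 11 + 1; = 12; G_8 = 12−1 = 11

11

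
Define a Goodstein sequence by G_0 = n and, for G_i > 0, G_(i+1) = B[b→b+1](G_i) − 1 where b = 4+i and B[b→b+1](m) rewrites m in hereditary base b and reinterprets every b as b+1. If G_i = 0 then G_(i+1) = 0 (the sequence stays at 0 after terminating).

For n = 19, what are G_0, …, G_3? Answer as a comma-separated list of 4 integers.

19, 27, 37, 49

[0] 19 ≡ 4^2 + 3 (base 4). Lift 5: 28. −1: 27.
[1] 27 ≡ 5^2 + 2 (base 5). Lift 6: 38. −1: 37.
[2] 37 ≡ 6^2 + 1 (base 6). Lift 7: 50. −1: 49.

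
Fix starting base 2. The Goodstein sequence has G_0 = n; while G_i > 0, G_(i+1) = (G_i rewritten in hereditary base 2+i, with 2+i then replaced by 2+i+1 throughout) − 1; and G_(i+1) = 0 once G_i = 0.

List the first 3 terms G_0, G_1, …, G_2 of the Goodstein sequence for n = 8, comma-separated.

[0] 8 ≡ 2^(2 + 1) (base 2). Lift 3: 81. −1: 80.
[1] 80 ≡ 2·3^3 + 2·3^2 + 2·3 + 2 (base 3). Lift 4: 554. −1: 553.

8, 80, 553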